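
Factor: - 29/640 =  - 2^( - 7 )*5^( - 1)*29^1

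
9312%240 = 192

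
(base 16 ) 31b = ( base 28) 10b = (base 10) 795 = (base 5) 11140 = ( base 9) 1073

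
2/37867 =2/37867 = 0.00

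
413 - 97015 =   -  96602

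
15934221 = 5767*2763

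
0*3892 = 0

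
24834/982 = 12417/491 = 25.29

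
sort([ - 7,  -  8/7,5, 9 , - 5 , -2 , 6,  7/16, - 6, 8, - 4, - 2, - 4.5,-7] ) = [ - 7, - 7, - 6, - 5,  -  4.5, - 4, - 2, - 2, - 8/7, 7/16,5, 6, 8, 9] 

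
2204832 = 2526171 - 321339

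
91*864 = 78624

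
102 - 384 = - 282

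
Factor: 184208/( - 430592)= - 397/928 = - 2^( - 5) * 29^( - 1)*397^1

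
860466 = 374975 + 485491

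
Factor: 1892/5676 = 3^( - 1)= 1/3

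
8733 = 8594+139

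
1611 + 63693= 65304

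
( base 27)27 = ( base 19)34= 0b111101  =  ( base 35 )1Q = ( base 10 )61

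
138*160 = 22080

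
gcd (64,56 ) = 8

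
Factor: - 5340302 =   -  2^1 * 11^1*67^1 * 3623^1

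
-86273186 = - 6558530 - 79714656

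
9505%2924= 733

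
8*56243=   449944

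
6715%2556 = 1603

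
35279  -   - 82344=117623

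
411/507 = 137/169 =0.81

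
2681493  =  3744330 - 1062837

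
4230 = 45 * 94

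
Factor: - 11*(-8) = 2^3*11^1= 88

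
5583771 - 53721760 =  - 48137989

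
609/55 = 609/55 = 11.07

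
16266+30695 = 46961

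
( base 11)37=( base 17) 26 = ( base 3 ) 1111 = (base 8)50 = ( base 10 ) 40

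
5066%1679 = 29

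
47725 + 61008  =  108733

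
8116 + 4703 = 12819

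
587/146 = 4 + 3/146 = 4.02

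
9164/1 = 9164 = 9164.00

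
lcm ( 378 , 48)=3024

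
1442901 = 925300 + 517601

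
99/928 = 99/928= 0.11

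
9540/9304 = 1 + 59/2326= 1.03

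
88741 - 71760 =16981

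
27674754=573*48298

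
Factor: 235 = 5^1 *47^1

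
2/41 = 2/41 = 0.05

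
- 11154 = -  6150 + -5004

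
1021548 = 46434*22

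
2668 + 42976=45644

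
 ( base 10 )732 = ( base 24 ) 16c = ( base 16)2dc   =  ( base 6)3220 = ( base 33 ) m6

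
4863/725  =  4863/725=6.71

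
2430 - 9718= - 7288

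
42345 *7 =296415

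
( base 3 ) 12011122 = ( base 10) 3770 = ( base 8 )7272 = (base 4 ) 322322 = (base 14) 1534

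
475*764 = 362900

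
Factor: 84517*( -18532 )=-2^2*41^1*113^1*223^1*379^1  =  -1566269044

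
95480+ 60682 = 156162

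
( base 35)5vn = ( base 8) 16101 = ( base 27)9OO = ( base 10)7233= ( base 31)7GA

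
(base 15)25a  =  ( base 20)16F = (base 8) 1027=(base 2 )1000010111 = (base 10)535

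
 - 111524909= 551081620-662606529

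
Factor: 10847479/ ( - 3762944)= -2^( - 8 )* 17^1* 29^1*14699^( - 1)*22003^1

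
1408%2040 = 1408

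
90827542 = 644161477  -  553333935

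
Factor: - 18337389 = -3^1*7^1*873209^1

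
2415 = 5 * 483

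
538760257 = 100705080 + 438055177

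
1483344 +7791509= 9274853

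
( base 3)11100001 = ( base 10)3160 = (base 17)aff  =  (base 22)6be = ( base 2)110001011000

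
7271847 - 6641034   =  630813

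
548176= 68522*8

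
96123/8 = 96123/8 = 12015.38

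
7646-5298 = 2348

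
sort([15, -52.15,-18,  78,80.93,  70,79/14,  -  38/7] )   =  [ - 52.15, - 18,-38/7,  79/14,15,70,78, 80.93 ]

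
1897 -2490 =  - 593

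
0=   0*3854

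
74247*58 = 4306326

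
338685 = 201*1685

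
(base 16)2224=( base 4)2020210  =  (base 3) 102222201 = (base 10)8740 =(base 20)11h0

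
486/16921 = 486/16921 = 0.03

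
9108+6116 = 15224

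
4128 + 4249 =8377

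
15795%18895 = 15795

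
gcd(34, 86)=2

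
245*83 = 20335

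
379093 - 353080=26013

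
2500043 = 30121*83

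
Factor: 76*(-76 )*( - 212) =1224512 = 2^6*19^2*53^1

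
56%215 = 56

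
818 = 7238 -6420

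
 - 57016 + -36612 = - 93628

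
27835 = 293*95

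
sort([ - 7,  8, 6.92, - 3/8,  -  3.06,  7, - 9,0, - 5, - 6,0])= [ -9,  -  7,-6,-5 , - 3.06,-3/8, 0,0, 6.92, 7, 8]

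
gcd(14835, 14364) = 3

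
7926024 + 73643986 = 81570010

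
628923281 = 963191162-334267881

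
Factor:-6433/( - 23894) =2^(-1)*7^1*13^( - 1) = 7/26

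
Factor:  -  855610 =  - 2^1*5^1*7^1*17^1*719^1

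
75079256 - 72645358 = 2433898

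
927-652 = 275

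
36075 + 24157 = 60232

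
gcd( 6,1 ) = 1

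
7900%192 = 28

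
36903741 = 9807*3763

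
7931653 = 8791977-860324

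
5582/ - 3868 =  - 2791/1934= - 1.44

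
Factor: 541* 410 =2^1*5^1* 41^1*541^1 =221810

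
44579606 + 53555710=98135316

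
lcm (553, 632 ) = 4424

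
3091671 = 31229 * 99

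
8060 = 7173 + 887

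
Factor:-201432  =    -  2^3*3^1 * 7^1*11^1*109^1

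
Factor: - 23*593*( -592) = 2^4*23^1 * 37^1*593^1 =8074288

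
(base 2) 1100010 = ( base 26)3k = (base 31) 35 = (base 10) 98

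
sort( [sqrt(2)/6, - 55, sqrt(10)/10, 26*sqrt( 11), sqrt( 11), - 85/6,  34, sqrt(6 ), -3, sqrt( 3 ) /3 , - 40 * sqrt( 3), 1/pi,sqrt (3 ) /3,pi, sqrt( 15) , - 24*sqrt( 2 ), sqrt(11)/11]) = [ - 40*sqrt( 3 ),-55, -24*sqrt(2), - 85/6, - 3, sqrt( 2 ) /6,sqrt( 11)/11,  sqrt( 10 ) /10,1/pi,sqrt( 3 )/3,sqrt( 3 ) /3 , sqrt( 6 ),pi,sqrt( 11 ),sqrt(15 ) , 34,  26 * sqrt( 11 ) ]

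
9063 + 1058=10121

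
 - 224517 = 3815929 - 4040446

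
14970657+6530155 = 21500812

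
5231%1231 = 307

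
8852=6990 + 1862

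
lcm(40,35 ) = 280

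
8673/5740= 1239/820 =1.51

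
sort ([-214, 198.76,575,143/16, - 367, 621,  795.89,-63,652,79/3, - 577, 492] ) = [ - 577,- 367, - 214, - 63,  143/16,79/3,198.76,492,575,621, 652, 795.89 ]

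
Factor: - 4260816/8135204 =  - 152172/290543 = -2^2 * 3^3*11^ ( - 1)*61^(-1 )*433^ (- 1 )*1409^1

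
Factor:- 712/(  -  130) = 356/65 = 2^2*5^( - 1)*13^( - 1 ) * 89^1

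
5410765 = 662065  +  4748700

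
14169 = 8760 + 5409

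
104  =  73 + 31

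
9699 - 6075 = 3624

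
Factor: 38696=2^3*7^1*691^1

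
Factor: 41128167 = 3^1 * 43^1*318823^1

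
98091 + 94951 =193042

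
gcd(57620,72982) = 2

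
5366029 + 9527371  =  14893400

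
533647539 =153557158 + 380090381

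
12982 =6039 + 6943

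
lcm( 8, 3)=24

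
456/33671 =456/33671 = 0.01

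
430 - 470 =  - 40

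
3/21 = 1/7 = 0.14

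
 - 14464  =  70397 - 84861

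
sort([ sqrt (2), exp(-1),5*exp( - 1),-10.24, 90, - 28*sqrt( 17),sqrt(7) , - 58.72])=[-28*sqrt( 17), - 58.72 ,  -  10.24,exp( - 1),sqrt( 2 ), 5*exp (- 1),sqrt( 7), 90] 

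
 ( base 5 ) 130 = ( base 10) 40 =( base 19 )22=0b101000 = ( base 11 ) 37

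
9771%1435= 1161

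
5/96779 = 5/96779 = 0.00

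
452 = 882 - 430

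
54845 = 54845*1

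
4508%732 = 116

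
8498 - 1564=6934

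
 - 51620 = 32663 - 84283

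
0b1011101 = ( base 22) 45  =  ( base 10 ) 93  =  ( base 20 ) 4D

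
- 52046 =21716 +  - 73762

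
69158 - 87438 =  - 18280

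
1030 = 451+579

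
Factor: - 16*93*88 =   -  130944 = -  2^7*3^1*11^1*31^1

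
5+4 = 9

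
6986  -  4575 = 2411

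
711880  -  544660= 167220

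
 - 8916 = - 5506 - 3410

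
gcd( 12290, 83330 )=10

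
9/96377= 9/96377=0.00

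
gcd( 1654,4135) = 827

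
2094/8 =1047/4 = 261.75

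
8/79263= 8/79263 = 0.00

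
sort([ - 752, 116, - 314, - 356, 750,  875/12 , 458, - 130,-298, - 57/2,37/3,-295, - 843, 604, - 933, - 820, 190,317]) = [ - 933, - 843,- 820, - 752, - 356, - 314, - 298,-295,  -  130, - 57/2, 37/3, 875/12, 116,  190,317,458,604 , 750]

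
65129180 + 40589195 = 105718375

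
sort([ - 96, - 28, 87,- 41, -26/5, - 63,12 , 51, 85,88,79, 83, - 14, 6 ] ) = [-96, - 63, - 41, - 28, - 14, - 26/5, 6, 12,51,79, 83,  85, 87,88]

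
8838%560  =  438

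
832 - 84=748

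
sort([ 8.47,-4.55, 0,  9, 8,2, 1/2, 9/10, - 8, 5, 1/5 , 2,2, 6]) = [ - 8 ,-4.55, 0,1/5 , 1/2,  9/10,2,2,2, 5, 6,8, 8.47 , 9] 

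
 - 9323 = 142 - 9465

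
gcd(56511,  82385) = 1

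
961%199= 165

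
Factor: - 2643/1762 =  - 2^( - 1) *3^1  =  - 3/2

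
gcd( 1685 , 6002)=1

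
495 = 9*55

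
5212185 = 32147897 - 26935712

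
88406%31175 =26056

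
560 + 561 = 1121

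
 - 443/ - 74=5+73/74 = 5.99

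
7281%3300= 681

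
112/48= 2 + 1/3 = 2.33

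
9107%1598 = 1117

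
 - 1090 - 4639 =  -5729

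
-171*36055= - 6165405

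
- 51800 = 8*( - 6475) 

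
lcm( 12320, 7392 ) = 36960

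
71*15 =1065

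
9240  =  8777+463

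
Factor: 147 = 3^1*7^2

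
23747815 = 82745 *287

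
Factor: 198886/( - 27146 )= - 359/49 = - 7^( - 2)*359^1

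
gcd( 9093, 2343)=3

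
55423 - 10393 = 45030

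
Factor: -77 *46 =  - 2^1*7^1 * 11^1*23^1 = - 3542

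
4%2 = 0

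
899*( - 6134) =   -  5514466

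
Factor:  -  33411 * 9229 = -3^1*7^1*11^1*37^1*  43^1 * 839^1 = - 308350119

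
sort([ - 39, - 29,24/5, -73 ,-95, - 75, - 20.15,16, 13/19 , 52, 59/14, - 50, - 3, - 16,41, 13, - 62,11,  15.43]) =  [ - 95, - 75, - 73, - 62,-50 , - 39 , - 29, - 20.15, - 16, - 3 , 13/19, 59/14,24/5 , 11,13,15.43, 16,41, 52 ] 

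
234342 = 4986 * 47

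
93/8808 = 31/2936 =0.01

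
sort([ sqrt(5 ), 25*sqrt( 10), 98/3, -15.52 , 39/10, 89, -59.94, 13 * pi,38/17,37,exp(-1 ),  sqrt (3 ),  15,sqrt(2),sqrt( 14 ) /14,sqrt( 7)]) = [  -  59.94, - 15.52,sqrt(14) /14,exp(-1 ),sqrt(2),  sqrt(3 ),  38/17,  sqrt( 5) , sqrt(7),  39/10,  15,98/3,37,13*pi,25*sqrt(10),89]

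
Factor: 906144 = 2^5*3^1*9439^1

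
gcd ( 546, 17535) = 21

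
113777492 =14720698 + 99056794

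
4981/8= 622 + 5/8 =622.62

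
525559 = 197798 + 327761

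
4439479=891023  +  3548456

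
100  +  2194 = 2294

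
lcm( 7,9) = 63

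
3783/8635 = 3783/8635 = 0.44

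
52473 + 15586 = 68059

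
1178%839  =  339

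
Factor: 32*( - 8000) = - 256000 = - 2^11*5^3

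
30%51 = 30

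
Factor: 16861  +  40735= 57596 = 2^2*7^1 * 11^2*17^1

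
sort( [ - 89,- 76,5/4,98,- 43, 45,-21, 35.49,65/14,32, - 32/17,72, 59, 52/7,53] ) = [  -  89 , - 76 ,-43, -21, - 32/17, 5/4,65/14,52/7,32, 35.49,45, 53,  59,  72,98]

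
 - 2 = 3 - 5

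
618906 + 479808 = 1098714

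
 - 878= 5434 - 6312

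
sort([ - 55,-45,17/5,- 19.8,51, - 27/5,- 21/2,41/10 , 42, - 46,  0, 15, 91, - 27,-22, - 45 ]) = [ - 55, - 46, - 45, - 45, -27, - 22, - 19.8, - 21/2, - 27/5, 0, 17/5,41/10, 15, 42,51 , 91 ]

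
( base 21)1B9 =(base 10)681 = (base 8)1251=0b1010101001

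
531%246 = 39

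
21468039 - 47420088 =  - 25952049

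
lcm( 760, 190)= 760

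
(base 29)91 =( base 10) 262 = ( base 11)219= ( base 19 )DF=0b100000110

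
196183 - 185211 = 10972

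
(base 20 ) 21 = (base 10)41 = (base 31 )1A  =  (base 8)51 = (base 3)1112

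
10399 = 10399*1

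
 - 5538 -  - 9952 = 4414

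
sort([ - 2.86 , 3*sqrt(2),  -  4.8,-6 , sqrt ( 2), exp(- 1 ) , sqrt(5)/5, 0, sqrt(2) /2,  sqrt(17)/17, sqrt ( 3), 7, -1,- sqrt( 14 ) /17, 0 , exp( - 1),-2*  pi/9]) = [ - 6, - 4.8,  -  2.86, - 1, - 2*pi/9, - sqrt(14)/17,0,0, sqrt(17)/17,exp(-1),exp( - 1),sqrt( 5)/5, sqrt ( 2)/2, sqrt( 2 ), sqrt( 3 ) , 3 * sqrt(2 ), 7]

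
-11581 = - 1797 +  - 9784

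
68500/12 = 17125/3 = 5708.33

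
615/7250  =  123/1450 = 0.08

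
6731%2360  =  2011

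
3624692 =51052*71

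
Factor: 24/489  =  8/163= 2^3*163^( - 1)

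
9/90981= 1/10109 =0.00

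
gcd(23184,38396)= 4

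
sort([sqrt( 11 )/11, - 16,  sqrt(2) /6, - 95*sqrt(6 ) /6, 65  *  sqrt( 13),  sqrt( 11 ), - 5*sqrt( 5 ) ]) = [ - 95 * sqrt ( 6)/6, - 16, - 5  *sqrt(5), sqrt( 2)/6,  sqrt(11)/11, sqrt( 11), 65 * sqrt(13) ]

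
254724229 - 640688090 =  - 385963861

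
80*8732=698560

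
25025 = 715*35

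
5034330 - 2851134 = 2183196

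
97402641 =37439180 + 59963461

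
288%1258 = 288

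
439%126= 61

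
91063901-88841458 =2222443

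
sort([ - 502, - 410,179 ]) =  [ - 502, - 410, 179 ] 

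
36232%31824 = 4408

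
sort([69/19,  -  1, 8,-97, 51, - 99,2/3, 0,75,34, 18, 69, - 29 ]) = [-99 ,- 97, - 29 ,-1, 0, 2/3, 69/19, 8, 18,34,51,69, 75 ]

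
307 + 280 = 587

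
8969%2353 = 1910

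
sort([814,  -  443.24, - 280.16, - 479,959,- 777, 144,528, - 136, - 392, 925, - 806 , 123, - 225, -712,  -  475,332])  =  [ - 806, - 777, - 712 , - 479, - 475,- 443.24,  -  392, - 280.16, - 225,  -  136, 123,144,332,528,814, 925,959]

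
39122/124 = 315 + 1/2  =  315.50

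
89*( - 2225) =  - 198025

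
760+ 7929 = 8689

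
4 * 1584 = 6336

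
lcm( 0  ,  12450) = 0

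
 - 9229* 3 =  - 27687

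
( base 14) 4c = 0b1000100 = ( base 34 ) 20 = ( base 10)68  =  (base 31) 26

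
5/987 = 5/987  =  0.01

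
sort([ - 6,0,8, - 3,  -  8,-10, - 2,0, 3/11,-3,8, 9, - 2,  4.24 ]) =[  -  10,-8, - 6,  -  3, - 3, - 2, - 2 , 0,0,  3/11,4.24, 8,8,9] 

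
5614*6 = 33684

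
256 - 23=233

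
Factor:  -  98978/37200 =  - 2^ (-3 )*3^(-1 )*5^( - 2 ) * 11^2 * 31^( - 1 ) * 409^1= -49489/18600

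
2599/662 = 2599/662 = 3.93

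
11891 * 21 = 249711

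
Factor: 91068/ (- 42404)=-22767/10601 = -3^1*7589^1*10601^( - 1) 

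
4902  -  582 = 4320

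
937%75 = 37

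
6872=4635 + 2237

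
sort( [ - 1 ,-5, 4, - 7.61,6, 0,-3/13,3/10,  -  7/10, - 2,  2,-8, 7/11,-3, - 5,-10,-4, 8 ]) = [ - 10,  -  8, - 7.61, - 5,  -  5, - 4,- 3, - 2, -1, - 7/10, - 3/13, 0,3/10,7/11,2,  4,6, 8 ] 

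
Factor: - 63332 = -2^2*71^1 * 223^1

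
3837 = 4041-204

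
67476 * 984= 66396384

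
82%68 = 14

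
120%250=120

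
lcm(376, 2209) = 17672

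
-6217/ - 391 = 6217/391  =  15.90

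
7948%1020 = 808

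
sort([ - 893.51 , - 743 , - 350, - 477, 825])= [ - 893.51, - 743, - 477, - 350,825]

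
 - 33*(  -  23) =759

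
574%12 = 10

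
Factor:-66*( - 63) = 4158 = 2^1*3^3*7^1*11^1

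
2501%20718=2501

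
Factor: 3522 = 2^1*3^1*587^1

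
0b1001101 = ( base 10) 77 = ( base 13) 5c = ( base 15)52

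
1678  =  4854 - 3176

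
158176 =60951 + 97225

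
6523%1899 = 826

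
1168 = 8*146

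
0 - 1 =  - 1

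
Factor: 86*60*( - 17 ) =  - 2^3*3^1*5^1 * 17^1*43^1 = -87720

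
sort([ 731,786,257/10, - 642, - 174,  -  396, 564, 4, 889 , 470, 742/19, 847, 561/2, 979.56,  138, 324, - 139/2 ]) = [ - 642, - 396 , - 174, - 139/2,4,  257/10, 742/19, 138, 561/2, 324,470, 564,731,  786, 847,889, 979.56] 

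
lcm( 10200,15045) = 601800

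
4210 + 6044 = 10254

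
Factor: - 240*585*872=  - 122428800 = - 2^7 *3^3*5^2*13^1 * 109^1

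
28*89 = 2492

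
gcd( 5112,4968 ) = 72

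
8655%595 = 325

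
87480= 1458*60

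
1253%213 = 188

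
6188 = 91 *68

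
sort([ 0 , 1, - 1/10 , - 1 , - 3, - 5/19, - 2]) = [ - 3, - 2, - 1,-5/19, - 1/10 , 0, 1] 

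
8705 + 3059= 11764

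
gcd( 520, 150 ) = 10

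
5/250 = 1/50=0.02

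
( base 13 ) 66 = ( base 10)84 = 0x54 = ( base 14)60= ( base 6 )220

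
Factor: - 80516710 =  - 2^1*5^1 * 59^1*239^1*571^1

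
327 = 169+158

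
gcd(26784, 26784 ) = 26784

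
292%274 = 18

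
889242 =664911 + 224331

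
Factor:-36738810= -2^1*3^2* 5^1* 408209^1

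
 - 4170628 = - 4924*847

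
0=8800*0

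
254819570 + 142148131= 396967701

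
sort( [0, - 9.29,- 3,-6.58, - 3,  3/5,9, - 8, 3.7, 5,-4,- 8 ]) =[ - 9.29, - 8, - 8, - 6.58, - 4, - 3,-3,  0,  3/5,3.7,5, 9]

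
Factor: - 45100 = -2^2*5^2*11^1*41^1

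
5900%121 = 92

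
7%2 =1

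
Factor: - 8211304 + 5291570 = -2919734 = -2^1*47^1*89^1*349^1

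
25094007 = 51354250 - 26260243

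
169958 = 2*84979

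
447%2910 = 447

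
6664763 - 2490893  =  4173870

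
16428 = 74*222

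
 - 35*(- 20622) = 721770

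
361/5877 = 361/5877= 0.06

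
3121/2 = 1560  +  1/2 = 1560.50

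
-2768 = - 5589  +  2821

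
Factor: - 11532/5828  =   - 93/47 =-3^1*31^1 * 47^( - 1 ) 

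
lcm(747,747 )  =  747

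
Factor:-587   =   - 587^1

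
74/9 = 8 + 2/9 = 8.22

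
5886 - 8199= - 2313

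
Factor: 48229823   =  101^1*477523^1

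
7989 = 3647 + 4342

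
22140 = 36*615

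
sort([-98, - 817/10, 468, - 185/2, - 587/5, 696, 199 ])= [ - 587/5, - 98, - 185/2, - 817/10,199 , 468, 696]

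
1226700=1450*846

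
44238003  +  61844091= 106082094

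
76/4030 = 38/2015  =  0.02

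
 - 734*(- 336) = 246624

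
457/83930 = 457/83930 = 0.01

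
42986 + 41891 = 84877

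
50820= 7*7260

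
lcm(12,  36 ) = 36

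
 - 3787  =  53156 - 56943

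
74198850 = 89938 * 825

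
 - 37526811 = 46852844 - 84379655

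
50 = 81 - 31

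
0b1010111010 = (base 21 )1C5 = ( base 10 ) 698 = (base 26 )10m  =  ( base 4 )22322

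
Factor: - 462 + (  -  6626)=-7088  =  -  2^4*443^1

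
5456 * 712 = 3884672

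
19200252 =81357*236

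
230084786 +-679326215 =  - 449241429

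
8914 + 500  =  9414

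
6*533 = 3198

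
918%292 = 42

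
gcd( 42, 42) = 42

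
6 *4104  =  24624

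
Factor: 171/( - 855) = -1/5 = - 5^(-1)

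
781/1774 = 781/1774 = 0.44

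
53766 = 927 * 58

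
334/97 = 3 + 43/97=3.44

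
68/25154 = 34/12577 = 0.00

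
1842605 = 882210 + 960395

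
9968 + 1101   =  11069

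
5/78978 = 5/78978= 0.00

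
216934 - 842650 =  - 625716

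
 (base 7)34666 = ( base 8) 21325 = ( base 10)8917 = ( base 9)13207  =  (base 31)98K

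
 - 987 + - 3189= - 4176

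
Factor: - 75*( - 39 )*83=3^2 *5^2*13^1*83^1 = 242775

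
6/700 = 3/350  =  0.01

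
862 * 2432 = 2096384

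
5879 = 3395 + 2484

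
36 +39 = 75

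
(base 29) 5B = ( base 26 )60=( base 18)8C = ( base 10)156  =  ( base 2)10011100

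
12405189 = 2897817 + 9507372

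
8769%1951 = 965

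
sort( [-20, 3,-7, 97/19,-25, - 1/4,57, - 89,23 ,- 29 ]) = [-89 , - 29, -25, - 20, - 7,- 1/4, 3, 97/19, 23,57]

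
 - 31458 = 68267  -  99725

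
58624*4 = 234496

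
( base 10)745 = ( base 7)2113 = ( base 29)PK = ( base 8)1351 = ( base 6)3241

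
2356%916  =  524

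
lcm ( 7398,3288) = 29592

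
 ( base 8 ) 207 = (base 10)135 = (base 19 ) 72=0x87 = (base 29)4j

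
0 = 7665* 0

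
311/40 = 311/40 = 7.78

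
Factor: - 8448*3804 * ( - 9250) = 2^11*3^2 *5^3*11^1 * 37^1 * 317^1 = 297259776000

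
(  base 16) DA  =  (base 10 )218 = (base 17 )ce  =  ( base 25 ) 8I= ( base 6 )1002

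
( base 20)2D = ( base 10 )53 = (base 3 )1222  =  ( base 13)41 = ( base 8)65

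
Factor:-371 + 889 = 2^1 * 7^1*37^1 = 518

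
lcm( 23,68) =1564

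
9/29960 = 9/29960 = 0.00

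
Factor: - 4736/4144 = -2^3*7^(-1) = -  8/7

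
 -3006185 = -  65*46249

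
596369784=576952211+19417573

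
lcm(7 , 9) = 63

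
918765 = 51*18015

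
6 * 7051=42306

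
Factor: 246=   2^1*3^1*41^1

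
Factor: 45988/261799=2^2 *11497^1*261799^( - 1)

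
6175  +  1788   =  7963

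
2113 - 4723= - 2610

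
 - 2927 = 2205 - 5132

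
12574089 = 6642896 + 5931193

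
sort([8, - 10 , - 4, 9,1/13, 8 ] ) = [ - 10,  -  4,1/13,8,8, 9] 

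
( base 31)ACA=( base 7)41063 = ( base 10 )9992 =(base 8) 23410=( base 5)304432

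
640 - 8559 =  -7919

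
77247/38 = 77247/38 = 2032.82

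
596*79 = 47084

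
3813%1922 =1891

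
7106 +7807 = 14913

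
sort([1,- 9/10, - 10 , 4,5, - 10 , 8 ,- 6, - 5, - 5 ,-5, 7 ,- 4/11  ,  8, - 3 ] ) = [ - 10 , - 10 , - 6 ,  -  5, - 5, -5, - 3 ,-9/10, - 4/11 , 1, 4,5, 7, 8,8] 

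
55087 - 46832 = 8255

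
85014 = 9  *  9446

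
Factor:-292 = -2^2 * 73^1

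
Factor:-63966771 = -3^2*11^2*151^1*389^1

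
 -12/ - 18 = 2/3 = 0.67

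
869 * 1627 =1413863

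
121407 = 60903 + 60504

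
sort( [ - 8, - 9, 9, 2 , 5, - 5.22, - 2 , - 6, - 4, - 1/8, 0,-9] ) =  [ - 9, - 9,-8, - 6,-5.22, - 4,-2, - 1/8 , 0, 2, 5,  9]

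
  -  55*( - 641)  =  35255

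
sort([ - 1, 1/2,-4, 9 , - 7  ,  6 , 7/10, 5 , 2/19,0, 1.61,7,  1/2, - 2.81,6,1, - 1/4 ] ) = [  -  7,-4,  -  2.81, - 1, - 1/4, 0,2/19,1/2, 1/2,7/10, 1,1.61, 5, 6,6, 7,9 ] 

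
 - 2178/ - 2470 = 1089/1235 = 0.88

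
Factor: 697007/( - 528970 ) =  -  2^(-1)*5^( - 1)*13^( - 2)*71^1*313^(-1)*9817^1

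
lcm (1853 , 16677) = 16677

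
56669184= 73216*774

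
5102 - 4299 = 803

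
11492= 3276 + 8216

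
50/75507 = 50/75507 = 0.00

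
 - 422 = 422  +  -844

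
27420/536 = 6855/134  =  51.16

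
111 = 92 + 19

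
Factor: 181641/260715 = 317/455 = 5^( - 1)*7^( - 1 )*13^(-1)*317^1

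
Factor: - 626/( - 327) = 2^1*3^( - 1) * 109^( - 1)*313^1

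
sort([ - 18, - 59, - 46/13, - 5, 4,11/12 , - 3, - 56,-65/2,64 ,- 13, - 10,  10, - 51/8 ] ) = [-59, - 56,-65/2, - 18, - 13, - 10,  -  51/8, - 5, - 46/13, - 3,  11/12 , 4,  10,  64]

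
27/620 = 27/620 = 0.04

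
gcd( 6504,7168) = 8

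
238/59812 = 119/29906 = 0.00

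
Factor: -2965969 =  - 97^1*30577^1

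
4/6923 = 4/6923 = 0.00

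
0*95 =0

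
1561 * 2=3122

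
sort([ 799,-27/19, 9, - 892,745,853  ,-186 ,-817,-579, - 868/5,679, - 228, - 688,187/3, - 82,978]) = [- 892, - 817, - 688 , - 579, - 228, - 186, - 868/5,-82,-27/19,9,187/3,679,745, 799, 853,978 ]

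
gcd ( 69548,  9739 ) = 1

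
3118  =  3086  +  32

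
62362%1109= 258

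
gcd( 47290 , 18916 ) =9458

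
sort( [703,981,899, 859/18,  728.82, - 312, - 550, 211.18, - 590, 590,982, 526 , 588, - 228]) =[ - 590, - 550, - 312, - 228, 859/18, 211.18,526  ,  588, 590, 703, 728.82, 899,  981 , 982] 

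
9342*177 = 1653534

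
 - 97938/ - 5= 19587 + 3/5 = 19587.60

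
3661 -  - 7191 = 10852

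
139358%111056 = 28302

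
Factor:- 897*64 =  - 2^6*3^1*13^1*23^1= - 57408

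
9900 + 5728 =15628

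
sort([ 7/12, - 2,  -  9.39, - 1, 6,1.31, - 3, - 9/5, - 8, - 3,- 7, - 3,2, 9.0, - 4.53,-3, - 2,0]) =[ - 9.39,-8, - 7, - 4.53,  -  3,-3,-3, - 3, - 2, - 2, - 9/5, - 1, 0,7/12, 1.31, 2,  6, 9.0 ]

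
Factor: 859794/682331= 2^1*3^1*151^1*719^( - 1 ) = 906/719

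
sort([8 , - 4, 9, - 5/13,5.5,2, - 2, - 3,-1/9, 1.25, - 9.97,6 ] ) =[-9.97 , - 4, - 3,-2, - 5/13,-1/9, 1.25, 2, 5.5 , 6 , 8, 9]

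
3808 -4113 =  - 305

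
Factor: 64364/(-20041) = -2^2* 7^( - 2 )*409^(  -  1 )*16091^1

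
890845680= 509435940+381409740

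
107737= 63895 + 43842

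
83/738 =83/738=0.11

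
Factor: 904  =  2^3 * 113^1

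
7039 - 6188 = 851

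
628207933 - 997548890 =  - 369340957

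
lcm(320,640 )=640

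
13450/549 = 24 + 274/549=24.50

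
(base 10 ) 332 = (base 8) 514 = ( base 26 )CK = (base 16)14c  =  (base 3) 110022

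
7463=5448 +2015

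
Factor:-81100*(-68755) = 5576030500 = 2^2*5^3*811^1*13751^1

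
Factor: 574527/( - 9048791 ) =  - 3^1*43^ (  -  1)*191509^1*210437^(- 1) 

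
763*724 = 552412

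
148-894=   -  746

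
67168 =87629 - 20461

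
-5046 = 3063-8109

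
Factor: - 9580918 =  - 2^1 * 4790459^1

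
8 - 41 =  - 33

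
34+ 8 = 42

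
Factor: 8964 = 2^2*3^3*83^1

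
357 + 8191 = 8548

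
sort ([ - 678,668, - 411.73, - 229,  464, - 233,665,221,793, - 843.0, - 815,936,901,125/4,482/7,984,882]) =[ - 843.0,-815, - 678,-411.73,  -  233, - 229,125/4, 482/7, 221, 464,  665,668,793, 882,901,936,984 ]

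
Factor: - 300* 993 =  - 297900=-2^2*3^2* 5^2*331^1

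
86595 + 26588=113183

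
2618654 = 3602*727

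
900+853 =1753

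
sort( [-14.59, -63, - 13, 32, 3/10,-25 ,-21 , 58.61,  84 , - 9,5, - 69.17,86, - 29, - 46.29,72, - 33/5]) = [ - 69.17, - 63, - 46.29, - 29,  -  25, - 21, - 14.59,-13, - 9,-33/5,3/10,5,32 , 58.61, 72  ,  84,86]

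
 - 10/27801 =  - 10/27801=-0.00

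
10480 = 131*80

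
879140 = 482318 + 396822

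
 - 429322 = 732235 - 1161557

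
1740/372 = 4+ 21/31 = 4.68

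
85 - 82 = 3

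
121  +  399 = 520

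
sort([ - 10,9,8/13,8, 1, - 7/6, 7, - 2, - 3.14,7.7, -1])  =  [ - 10, - 3.14, - 2,-7/6, - 1, 8/13, 1,7,7.7,8,9]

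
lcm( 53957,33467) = 2643893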